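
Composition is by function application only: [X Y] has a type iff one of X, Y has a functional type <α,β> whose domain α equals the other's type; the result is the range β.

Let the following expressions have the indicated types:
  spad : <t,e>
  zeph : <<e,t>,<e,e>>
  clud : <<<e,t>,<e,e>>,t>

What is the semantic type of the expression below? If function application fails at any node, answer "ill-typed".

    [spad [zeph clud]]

e

At [zeph clud], clud : <<<e,t>,<e,e>>,t> takes zeph : <<e,t>,<e,e>>, giving t.
At [spad [zeph clud]], spad : <t,e> takes [zeph clud] : t, giving e.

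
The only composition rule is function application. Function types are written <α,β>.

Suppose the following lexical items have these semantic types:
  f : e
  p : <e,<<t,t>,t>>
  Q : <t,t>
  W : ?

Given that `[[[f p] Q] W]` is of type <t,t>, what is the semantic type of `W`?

<t,<t,t>>

[[[f p] Q] W] is required to be <t,t>. [[f p] Q] : t cannot yield <t,t> as functor, so W : <t,<t,t>>.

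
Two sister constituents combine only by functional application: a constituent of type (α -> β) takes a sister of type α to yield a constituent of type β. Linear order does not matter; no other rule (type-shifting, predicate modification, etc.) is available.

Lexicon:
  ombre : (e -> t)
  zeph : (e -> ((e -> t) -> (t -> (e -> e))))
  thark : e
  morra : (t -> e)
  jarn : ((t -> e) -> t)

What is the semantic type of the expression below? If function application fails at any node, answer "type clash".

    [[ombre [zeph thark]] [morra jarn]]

(e -> e)

[zeph thark]: zeph is (e -> ((e -> t) -> (t -> (e -> e)))), thark is e; result ((e -> t) -> (t -> (e -> e))).
[ombre [zeph thark]]: [zeph thark] is ((e -> t) -> (t -> (e -> e))), ombre is (e -> t); result (t -> (e -> e)).
[morra jarn]: jarn is ((t -> e) -> t), morra is (t -> e); result t.
[[ombre [zeph thark]] [morra jarn]]: [ombre [zeph thark]] is (t -> (e -> e)), [morra jarn] is t; result (e -> e).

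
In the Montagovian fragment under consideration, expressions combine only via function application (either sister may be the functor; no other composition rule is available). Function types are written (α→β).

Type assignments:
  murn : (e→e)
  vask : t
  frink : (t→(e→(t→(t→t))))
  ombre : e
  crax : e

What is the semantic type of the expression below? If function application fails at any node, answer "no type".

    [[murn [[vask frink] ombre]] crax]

no type

[vask frink]: functor frink : (t→(e→(t→(t→t)))), argument vask : t; result (e→(t→(t→t))).
[[vask frink] ombre]: functor [vask frink] : (e→(t→(t→t))), argument ombre : e; result (t→(t→t)).
[murn [[vask frink] ombre]]: (e→e) and (t→(t→t)) cannot combine by function application — type clash.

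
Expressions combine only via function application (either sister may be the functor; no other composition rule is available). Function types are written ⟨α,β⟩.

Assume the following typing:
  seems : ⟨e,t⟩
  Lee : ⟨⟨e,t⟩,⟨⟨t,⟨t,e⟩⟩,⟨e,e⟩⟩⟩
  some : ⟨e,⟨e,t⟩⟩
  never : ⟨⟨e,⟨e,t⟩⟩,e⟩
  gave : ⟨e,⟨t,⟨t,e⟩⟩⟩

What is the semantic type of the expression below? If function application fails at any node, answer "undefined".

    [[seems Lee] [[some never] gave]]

[seems Lee] — Lee of type ⟨⟨e,t⟩,⟨⟨t,⟨t,e⟩⟩,⟨e,e⟩⟩⟩ combines with seems of type ⟨e,t⟩: type ⟨⟨t,⟨t,e⟩⟩,⟨e,e⟩⟩.
[some never] — never of type ⟨⟨e,⟨e,t⟩⟩,e⟩ combines with some of type ⟨e,⟨e,t⟩⟩: type e.
[[some never] gave] — gave of type ⟨e,⟨t,⟨t,e⟩⟩⟩ combines with [some never] of type e: type ⟨t,⟨t,e⟩⟩.
[[seems Lee] [[some never] gave]] — [seems Lee] of type ⟨⟨t,⟨t,e⟩⟩,⟨e,e⟩⟩ combines with [[some never] gave] of type ⟨t,⟨t,e⟩⟩: type ⟨e,e⟩.

⟨e,e⟩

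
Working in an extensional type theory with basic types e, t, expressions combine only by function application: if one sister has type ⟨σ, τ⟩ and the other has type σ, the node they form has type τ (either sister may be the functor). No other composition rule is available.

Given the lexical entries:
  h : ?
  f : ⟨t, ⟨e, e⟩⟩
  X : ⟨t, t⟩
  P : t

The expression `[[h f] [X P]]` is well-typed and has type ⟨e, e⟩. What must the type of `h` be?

At [[h f] [X P]] (required: ⟨e, e⟩): [X P] is t, which is not a function with range ⟨e, e⟩; hence [h f] is the functor — type ⟨t, ⟨e, e⟩⟩.
At [h f] (required: ⟨t, ⟨e, e⟩⟩): f is ⟨t, ⟨e, e⟩⟩, which is not a function with range ⟨t, ⟨e, e⟩⟩; hence h is the functor — type ⟨⟨t, ⟨e, e⟩⟩, ⟨t, ⟨e, e⟩⟩⟩.

⟨⟨t, ⟨e, e⟩⟩, ⟨t, ⟨e, e⟩⟩⟩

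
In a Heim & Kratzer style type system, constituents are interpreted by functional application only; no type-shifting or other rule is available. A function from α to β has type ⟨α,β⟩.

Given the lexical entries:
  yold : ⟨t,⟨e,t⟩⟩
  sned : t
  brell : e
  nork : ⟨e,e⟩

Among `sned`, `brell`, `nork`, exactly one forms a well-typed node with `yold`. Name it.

sned — combines: yold : ⟨t,⟨e,t⟩⟩ takes sned : t as argument, giving ⟨e,t⟩.
brell : e — neither side's domain matches the other.
nork : ⟨e,e⟩ — neither side's domain matches the other.

sned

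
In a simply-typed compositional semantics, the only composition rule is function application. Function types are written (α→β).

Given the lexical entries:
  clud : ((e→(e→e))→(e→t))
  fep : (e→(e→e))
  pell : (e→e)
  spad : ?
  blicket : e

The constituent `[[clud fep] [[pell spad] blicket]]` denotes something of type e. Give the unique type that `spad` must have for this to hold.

[[clud fep] [[pell spad] blicket]] is required to be e. [clud fep] : (e→t) cannot yield e as functor, so [[pell spad] blicket] : ((e→t)→e).
[[pell spad] blicket] is required to be ((e→t)→e). blicket : e cannot yield ((e→t)→e) as functor, so [pell spad] : (e→((e→t)→e)).
[pell spad] is required to be (e→((e→t)→e)). pell : (e→e) cannot yield (e→((e→t)→e)) as functor, so spad : ((e→e)→(e→((e→t)→e))).

((e→e)→(e→((e→t)→e)))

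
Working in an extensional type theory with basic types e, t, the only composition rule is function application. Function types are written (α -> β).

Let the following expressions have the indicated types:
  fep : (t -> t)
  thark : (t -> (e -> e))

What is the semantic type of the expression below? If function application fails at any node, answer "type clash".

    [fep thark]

type clash

[fep thark]: (t -> t) and (t -> (e -> e)) cannot combine by function application — type clash.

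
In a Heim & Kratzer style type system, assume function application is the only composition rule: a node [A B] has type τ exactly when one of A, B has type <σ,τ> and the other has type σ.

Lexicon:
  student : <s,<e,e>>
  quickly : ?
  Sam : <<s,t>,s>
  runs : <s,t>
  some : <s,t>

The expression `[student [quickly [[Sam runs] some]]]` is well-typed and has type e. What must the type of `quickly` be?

<t,<<s,<e,e>>,e>>

[student [quickly [[Sam runs] some]]] must have type e. The sister student has type <s,<e,e>>; that is not a function onto e, so [quickly [[Sam runs] some]] must be the functor, of type <<s,<e,e>>,e>.
[quickly [[Sam runs] some]] must have type <<s,<e,e>>,e>. The sister [[Sam runs] some] has type t; that is not a function onto <<s,<e,e>>,e>, so quickly must be the functor, of type <t,<<s,<e,e>>,e>>.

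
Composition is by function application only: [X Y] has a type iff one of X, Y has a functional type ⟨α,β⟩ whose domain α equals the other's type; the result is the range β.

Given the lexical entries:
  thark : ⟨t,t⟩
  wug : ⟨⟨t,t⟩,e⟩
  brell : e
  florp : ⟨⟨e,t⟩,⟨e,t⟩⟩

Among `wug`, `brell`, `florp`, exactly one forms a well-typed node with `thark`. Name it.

wug

wug — combines: wug : ⟨⟨t,t⟩,e⟩ takes thark : ⟨t,t⟩ as argument, giving e.
brell : e — neither side's domain matches the other.
florp : ⟨⟨e,t⟩,⟨e,t⟩⟩ — neither side's domain matches the other.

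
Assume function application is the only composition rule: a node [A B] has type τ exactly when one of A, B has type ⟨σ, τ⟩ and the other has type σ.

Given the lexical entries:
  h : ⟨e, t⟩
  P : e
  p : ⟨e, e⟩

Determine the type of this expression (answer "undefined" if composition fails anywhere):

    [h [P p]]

t

At [P p], p : ⟨e, e⟩ takes P : e, giving e.
At [h [P p]], h : ⟨e, t⟩ takes [P p] : e, giving t.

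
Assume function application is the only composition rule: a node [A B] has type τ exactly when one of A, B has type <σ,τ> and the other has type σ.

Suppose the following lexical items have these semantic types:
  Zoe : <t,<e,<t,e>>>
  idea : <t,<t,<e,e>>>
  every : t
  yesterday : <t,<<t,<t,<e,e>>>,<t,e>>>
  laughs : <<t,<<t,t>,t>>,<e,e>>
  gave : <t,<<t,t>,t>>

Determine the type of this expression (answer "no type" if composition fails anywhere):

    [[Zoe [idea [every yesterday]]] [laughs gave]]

no type

At [every yesterday], yesterday : <t,<<t,<t,<e,e>>>,<t,e>>> takes every : t, giving <<t,<t,<e,e>>>,<t,e>>.
At [idea [every yesterday]], [every yesterday] : <<t,<t,<e,e>>>,<t,e>> takes idea : <t,<t,<e,e>>>, giving <t,e>.
At [Zoe [idea [every yesterday]]]: neither <t,<e,<t,e>>> nor <t,e> can take the other as argument; the node is ill-typed.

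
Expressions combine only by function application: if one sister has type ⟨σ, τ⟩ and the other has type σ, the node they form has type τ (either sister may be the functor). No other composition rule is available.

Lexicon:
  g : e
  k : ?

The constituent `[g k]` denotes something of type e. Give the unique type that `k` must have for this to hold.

⟨e, e⟩

For [g k] to have type e with g of type e, k must be the function: k : ⟨e, e⟩.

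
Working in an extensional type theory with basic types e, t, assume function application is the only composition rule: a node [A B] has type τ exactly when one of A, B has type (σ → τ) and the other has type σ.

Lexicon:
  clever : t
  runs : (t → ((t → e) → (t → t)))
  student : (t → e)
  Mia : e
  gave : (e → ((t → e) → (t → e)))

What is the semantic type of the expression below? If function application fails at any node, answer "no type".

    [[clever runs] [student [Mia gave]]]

[clever runs]: (t → ((t → e) → (t → t))) applied to t yields ((t → e) → (t → t)).
[Mia gave]: (e → ((t → e) → (t → e))) applied to e yields ((t → e) → (t → e)).
[student [Mia gave]]: ((t → e) → (t → e)) applied to (t → e) yields (t → e).
[[clever runs] [student [Mia gave]]]: ((t → e) → (t → t)) applied to (t → e) yields (t → t).

(t → t)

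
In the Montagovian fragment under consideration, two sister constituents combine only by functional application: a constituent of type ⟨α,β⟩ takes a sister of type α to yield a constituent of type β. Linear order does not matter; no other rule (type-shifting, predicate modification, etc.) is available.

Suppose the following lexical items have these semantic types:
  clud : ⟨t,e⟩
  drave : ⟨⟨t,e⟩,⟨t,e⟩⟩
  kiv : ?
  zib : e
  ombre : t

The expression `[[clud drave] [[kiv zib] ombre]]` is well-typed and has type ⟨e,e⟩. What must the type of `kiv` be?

⟨e,⟨t,⟨⟨t,e⟩,⟨e,e⟩⟩⟩⟩

[[clud drave] [[kiv zib] ombre]] is required to be ⟨e,e⟩. [clud drave] : ⟨t,e⟩ cannot yield ⟨e,e⟩ as functor, so [[kiv zib] ombre] : ⟨⟨t,e⟩,⟨e,e⟩⟩.
[[kiv zib] ombre] is required to be ⟨⟨t,e⟩,⟨e,e⟩⟩. ombre : t cannot yield ⟨⟨t,e⟩,⟨e,e⟩⟩ as functor, so [kiv zib] : ⟨t,⟨⟨t,e⟩,⟨e,e⟩⟩⟩.
[kiv zib] is required to be ⟨t,⟨⟨t,e⟩,⟨e,e⟩⟩⟩. zib : e cannot yield ⟨t,⟨⟨t,e⟩,⟨e,e⟩⟩⟩ as functor, so kiv : ⟨e,⟨t,⟨⟨t,e⟩,⟨e,e⟩⟩⟩⟩.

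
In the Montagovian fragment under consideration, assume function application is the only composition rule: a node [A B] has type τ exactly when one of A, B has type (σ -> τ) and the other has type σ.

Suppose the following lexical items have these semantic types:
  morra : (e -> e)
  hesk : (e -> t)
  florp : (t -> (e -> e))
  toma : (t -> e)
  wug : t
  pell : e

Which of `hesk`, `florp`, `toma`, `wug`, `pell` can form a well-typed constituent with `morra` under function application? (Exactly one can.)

pell

hesk : (e -> t) — morra needs e; hesk needs e; neither fits.
florp : (t -> (e -> e)) — morra needs e; florp needs t; neither fits.
toma : (t -> e) — morra needs e; toma needs t; neither fits.
wug : t — morra needs e; wug needs nothing (atomic); neither fits.
pell — combines: morra : (e -> e) takes pell : e as argument, giving e.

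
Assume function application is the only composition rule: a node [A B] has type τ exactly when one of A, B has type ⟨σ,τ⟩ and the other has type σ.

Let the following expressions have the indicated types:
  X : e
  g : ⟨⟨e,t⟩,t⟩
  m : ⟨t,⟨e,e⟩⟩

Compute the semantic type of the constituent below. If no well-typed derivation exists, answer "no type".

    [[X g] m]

[X g]: e and ⟨⟨e,t⟩,t⟩ cannot combine by function application — type clash.

no type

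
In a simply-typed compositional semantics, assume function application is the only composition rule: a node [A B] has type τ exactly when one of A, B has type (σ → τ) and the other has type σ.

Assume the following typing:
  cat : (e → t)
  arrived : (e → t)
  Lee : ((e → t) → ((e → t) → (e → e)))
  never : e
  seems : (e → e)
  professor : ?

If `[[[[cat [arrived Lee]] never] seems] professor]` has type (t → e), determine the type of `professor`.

(e → (t → e))

[[[[cat [arrived Lee]] never] seems] professor] is required to be (t → e). [[[cat [arrived Lee]] never] seems] : e cannot yield (t → e) as functor, so professor : (e → (t → e)).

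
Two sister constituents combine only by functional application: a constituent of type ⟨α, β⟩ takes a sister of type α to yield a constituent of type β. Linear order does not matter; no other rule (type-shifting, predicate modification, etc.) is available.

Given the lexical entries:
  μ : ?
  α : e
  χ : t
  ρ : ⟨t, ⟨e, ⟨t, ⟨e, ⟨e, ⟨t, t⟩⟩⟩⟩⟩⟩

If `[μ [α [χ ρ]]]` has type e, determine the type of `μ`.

At [μ [α [χ ρ]]] (required: e): [α [χ ρ]] is ⟨t, ⟨e, ⟨e, ⟨t, t⟩⟩⟩⟩, which is not a function with range e; hence μ is the functor — type ⟨⟨t, ⟨e, ⟨e, ⟨t, t⟩⟩⟩⟩, e⟩.

⟨⟨t, ⟨e, ⟨e, ⟨t, t⟩⟩⟩⟩, e⟩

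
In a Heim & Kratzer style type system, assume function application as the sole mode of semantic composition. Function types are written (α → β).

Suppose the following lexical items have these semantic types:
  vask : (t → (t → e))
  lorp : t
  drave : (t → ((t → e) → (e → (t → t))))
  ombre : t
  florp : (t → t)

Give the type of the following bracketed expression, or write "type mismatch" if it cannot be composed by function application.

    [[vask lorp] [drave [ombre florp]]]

(e → (t → t))

[vask lorp]: vask is (t → (t → e)), lorp is t; result (t → e).
[ombre florp]: florp is (t → t), ombre is t; result t.
[drave [ombre florp]]: drave is (t → ((t → e) → (e → (t → t)))), [ombre florp] is t; result ((t → e) → (e → (t → t))).
[[vask lorp] [drave [ombre florp]]]: [drave [ombre florp]] is ((t → e) → (e → (t → t))), [vask lorp] is (t → e); result (e → (t → t)).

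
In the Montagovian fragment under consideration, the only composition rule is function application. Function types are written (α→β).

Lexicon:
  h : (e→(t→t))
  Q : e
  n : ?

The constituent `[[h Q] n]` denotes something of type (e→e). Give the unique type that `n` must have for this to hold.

For [[h Q] n] to have type (e→e) with [h Q] of type (t→t), n must be the function: n : ((t→t)→(e→e)).

((t→t)→(e→e))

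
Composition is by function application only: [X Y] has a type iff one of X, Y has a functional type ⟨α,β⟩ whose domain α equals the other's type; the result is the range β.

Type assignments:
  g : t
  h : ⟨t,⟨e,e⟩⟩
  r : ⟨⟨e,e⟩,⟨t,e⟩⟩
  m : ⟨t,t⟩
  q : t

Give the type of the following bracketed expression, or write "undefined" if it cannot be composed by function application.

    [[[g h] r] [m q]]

e

[g h] — h of type ⟨t,⟨e,e⟩⟩ combines with g of type t: type ⟨e,e⟩.
[[g h] r] — r of type ⟨⟨e,e⟩,⟨t,e⟩⟩ combines with [g h] of type ⟨e,e⟩: type ⟨t,e⟩.
[m q] — m of type ⟨t,t⟩ combines with q of type t: type t.
[[[g h] r] [m q]] — [[g h] r] of type ⟨t,e⟩ combines with [m q] of type t: type e.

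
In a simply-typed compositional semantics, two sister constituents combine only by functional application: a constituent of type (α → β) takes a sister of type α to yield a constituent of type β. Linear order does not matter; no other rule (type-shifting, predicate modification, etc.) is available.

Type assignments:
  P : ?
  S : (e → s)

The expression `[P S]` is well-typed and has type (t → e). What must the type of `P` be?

((e → s) → (t → e))

[P S] must have type (t → e). The sister S has type (e → s); that is not a function onto (t → e), so P must be the functor, of type ((e → s) → (t → e)).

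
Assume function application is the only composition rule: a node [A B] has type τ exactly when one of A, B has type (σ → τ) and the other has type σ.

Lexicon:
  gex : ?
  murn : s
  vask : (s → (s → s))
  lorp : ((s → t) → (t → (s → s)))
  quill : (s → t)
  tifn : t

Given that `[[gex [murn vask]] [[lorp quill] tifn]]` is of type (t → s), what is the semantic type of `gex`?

[[gex [murn vask]] [[lorp quill] tifn]] must have type (t → s). The sister [[lorp quill] tifn] has type (s → s); that is not a function onto (t → s), so [gex [murn vask]] must be the functor, of type ((s → s) → (t → s)).
[gex [murn vask]] must have type ((s → s) → (t → s)). The sister [murn vask] has type (s → s); that is not a function onto ((s → s) → (t → s)), so gex must be the functor, of type ((s → s) → ((s → s) → (t → s))).

((s → s) → ((s → s) → (t → s)))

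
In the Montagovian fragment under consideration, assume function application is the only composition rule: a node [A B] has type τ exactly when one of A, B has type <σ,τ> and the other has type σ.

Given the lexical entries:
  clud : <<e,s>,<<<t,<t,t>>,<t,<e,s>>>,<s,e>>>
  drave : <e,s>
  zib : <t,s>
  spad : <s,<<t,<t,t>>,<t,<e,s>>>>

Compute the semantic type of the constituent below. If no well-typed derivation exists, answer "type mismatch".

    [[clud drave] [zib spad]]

type mismatch

At [clud drave], clud : <<e,s>,<<<t,<t,t>>,<t,<e,s>>>,<s,e>>> takes drave : <e,s>, giving <<<t,<t,t>>,<t,<e,s>>>,<s,e>>.
At [zib spad]: neither <t,s> nor <s,<<t,<t,t>>,<t,<e,s>>>> can take the other as argument; the node is ill-typed.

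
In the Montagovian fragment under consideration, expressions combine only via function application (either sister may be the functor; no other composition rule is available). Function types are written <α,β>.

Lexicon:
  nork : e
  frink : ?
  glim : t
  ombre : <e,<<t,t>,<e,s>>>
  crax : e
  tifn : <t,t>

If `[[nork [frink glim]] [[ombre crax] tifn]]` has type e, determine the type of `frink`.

[[nork [frink glim]] [[ombre crax] tifn]] is required to be e. [[ombre crax] tifn] : <e,s> cannot yield e as functor, so [nork [frink glim]] : <<e,s>,e>.
[nork [frink glim]] is required to be <<e,s>,e>. nork : e cannot yield <<e,s>,e> as functor, so [frink glim] : <e,<<e,s>,e>>.
[frink glim] is required to be <e,<<e,s>,e>>. glim : t cannot yield <e,<<e,s>,e>> as functor, so frink : <t,<e,<<e,s>,e>>>.

<t,<e,<<e,s>,e>>>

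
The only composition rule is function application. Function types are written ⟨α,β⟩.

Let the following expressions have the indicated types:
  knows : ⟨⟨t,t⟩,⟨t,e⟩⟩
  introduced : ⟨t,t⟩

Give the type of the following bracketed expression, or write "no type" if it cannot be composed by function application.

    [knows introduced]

⟨t,e⟩

[knows introduced]: ⟨⟨t,t⟩,⟨t,e⟩⟩ applied to ⟨t,t⟩ yields ⟨t,e⟩.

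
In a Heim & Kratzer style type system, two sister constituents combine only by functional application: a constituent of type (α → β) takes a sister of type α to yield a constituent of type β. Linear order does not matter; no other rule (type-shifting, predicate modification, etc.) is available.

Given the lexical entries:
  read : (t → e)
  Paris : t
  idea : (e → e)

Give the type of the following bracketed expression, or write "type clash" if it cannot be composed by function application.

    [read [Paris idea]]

type clash

[Paris idea]: t and (e → e) cannot combine by function application — type clash.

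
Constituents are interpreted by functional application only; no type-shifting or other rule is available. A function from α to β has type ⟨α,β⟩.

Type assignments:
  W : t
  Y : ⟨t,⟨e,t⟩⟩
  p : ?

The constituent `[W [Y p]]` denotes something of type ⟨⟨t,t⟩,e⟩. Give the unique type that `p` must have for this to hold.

[W [Y p]] must have type ⟨⟨t,t⟩,e⟩. The sister W has type t; that is not a function onto ⟨⟨t,t⟩,e⟩, so [Y p] must be the functor, of type ⟨t,⟨⟨t,t⟩,e⟩⟩.
[Y p] must have type ⟨t,⟨⟨t,t⟩,e⟩⟩. The sister Y has type ⟨t,⟨e,t⟩⟩; that is not a function onto ⟨t,⟨⟨t,t⟩,e⟩⟩, so p must be the functor, of type ⟨⟨t,⟨e,t⟩⟩,⟨t,⟨⟨t,t⟩,e⟩⟩⟩.

⟨⟨t,⟨e,t⟩⟩,⟨t,⟨⟨t,t⟩,e⟩⟩⟩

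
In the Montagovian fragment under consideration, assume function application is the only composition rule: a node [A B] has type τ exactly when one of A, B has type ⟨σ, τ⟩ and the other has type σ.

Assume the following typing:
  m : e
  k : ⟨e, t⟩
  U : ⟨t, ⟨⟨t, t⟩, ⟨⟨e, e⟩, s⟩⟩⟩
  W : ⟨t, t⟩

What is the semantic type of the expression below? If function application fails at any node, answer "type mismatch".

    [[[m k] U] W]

[m k]: k is ⟨e, t⟩, m is e; result t.
[[m k] U]: U is ⟨t, ⟨⟨t, t⟩, ⟨⟨e, e⟩, s⟩⟩⟩, [m k] is t; result ⟨⟨t, t⟩, ⟨⟨e, e⟩, s⟩⟩.
[[[m k] U] W]: [[m k] U] is ⟨⟨t, t⟩, ⟨⟨e, e⟩, s⟩⟩, W is ⟨t, t⟩; result ⟨⟨e, e⟩, s⟩.

⟨⟨e, e⟩, s⟩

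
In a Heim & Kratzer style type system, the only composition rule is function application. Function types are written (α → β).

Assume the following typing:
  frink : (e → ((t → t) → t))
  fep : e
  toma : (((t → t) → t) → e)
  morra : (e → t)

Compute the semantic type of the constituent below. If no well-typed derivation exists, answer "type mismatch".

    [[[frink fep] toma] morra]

t

[frink fep]: (e → ((t → t) → t)) applied to e yields ((t → t) → t).
[[frink fep] toma]: (((t → t) → t) → e) applied to ((t → t) → t) yields e.
[[[frink fep] toma] morra]: (e → t) applied to e yields t.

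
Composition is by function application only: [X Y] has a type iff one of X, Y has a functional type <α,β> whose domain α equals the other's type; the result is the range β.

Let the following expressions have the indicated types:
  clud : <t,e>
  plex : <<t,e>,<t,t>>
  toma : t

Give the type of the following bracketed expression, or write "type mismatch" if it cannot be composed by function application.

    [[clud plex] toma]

[clud plex] — plex of type <<t,e>,<t,t>> combines with clud of type <t,e>: type <t,t>.
[[clud plex] toma] — [clud plex] of type <t,t> combines with toma of type t: type t.

t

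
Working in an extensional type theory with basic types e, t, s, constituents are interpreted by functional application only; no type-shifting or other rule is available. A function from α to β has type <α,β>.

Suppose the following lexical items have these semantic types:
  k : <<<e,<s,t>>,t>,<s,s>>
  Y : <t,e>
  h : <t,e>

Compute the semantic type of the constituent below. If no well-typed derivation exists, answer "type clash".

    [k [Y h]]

type clash

[Y h]: <t,e> with <t,e> — neither is a function whose domain matches the other; composition fails here.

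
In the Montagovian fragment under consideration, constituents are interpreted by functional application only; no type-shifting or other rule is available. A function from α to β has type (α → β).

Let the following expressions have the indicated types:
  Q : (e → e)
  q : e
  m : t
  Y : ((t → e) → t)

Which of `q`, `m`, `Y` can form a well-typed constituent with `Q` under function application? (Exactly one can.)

q — combines: Q : (e → e) takes q : e as argument, giving e.
m : t — no; Q wants e, and m wants nothing (atomic).
Y : ((t → e) → t) — no; Q wants e, and Y wants (t → e).

q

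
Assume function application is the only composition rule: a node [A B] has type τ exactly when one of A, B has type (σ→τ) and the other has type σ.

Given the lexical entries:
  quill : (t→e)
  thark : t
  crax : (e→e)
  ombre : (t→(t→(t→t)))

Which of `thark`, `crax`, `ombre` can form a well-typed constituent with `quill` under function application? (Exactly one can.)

thark

thark — combines: quill : (t→e) takes thark : t as argument, giving e.
crax : (e→e) — quill needs t; crax needs e; neither fits.
ombre : (t→(t→(t→t))) — quill needs t; ombre needs t; neither fits.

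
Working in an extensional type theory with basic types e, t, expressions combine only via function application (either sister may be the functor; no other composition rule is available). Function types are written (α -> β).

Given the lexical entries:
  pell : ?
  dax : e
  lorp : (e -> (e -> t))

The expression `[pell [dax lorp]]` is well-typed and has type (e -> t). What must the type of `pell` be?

((e -> t) -> (e -> t))

[pell [dax lorp]] must have type (e -> t). The sister [dax lorp] has type (e -> t); that is not a function onto (e -> t), so pell must be the functor, of type ((e -> t) -> (e -> t)).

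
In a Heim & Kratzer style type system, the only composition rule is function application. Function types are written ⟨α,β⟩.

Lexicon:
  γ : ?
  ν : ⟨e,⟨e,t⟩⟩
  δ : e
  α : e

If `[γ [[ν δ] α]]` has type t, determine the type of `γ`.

⟨t,t⟩

At [γ [[ν δ] α]] (required: t): [[ν δ] α] is t, which is not a function with range t; hence γ is the functor — type ⟨t,t⟩.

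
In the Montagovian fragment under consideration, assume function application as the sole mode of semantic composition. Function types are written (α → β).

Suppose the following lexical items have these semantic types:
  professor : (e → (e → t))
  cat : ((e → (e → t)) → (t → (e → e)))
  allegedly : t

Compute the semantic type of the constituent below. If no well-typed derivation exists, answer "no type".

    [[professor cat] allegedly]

(e → e)

[professor cat]: cat is ((e → (e → t)) → (t → (e → e))), professor is (e → (e → t)); result (t → (e → e)).
[[professor cat] allegedly]: [professor cat] is (t → (e → e)), allegedly is t; result (e → e).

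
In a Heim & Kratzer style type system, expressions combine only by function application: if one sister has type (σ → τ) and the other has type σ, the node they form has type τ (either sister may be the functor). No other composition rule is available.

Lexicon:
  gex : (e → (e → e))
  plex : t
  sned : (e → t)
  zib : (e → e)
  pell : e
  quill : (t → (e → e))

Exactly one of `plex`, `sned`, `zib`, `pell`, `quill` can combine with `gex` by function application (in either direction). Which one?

pell

plex : t — neither side's domain matches the other.
sned : (e → t) — neither side's domain matches the other.
zib : (e → e) — neither side's domain matches the other.
pell — combines: gex : (e → (e → e)) takes pell : e as argument, giving (e → e).
quill : (t → (e → e)) — neither side's domain matches the other.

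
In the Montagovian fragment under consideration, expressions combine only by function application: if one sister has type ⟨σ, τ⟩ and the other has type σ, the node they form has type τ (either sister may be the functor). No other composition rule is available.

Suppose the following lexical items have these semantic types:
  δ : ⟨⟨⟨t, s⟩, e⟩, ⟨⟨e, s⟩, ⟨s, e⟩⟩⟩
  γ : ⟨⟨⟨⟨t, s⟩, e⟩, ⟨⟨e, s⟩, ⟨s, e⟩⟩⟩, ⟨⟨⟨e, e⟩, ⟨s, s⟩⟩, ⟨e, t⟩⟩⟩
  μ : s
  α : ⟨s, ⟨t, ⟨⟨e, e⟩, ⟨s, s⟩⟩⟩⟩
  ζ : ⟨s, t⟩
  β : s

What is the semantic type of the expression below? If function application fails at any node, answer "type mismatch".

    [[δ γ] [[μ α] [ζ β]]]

[δ γ]: functor γ : ⟨⟨⟨⟨t, s⟩, e⟩, ⟨⟨e, s⟩, ⟨s, e⟩⟩⟩, ⟨⟨⟨e, e⟩, ⟨s, s⟩⟩, ⟨e, t⟩⟩⟩, argument δ : ⟨⟨⟨t, s⟩, e⟩, ⟨⟨e, s⟩, ⟨s, e⟩⟩⟩; result ⟨⟨⟨e, e⟩, ⟨s, s⟩⟩, ⟨e, t⟩⟩.
[μ α]: functor α : ⟨s, ⟨t, ⟨⟨e, e⟩, ⟨s, s⟩⟩⟩⟩, argument μ : s; result ⟨t, ⟨⟨e, e⟩, ⟨s, s⟩⟩⟩.
[ζ β]: functor ζ : ⟨s, t⟩, argument β : s; result t.
[[μ α] [ζ β]]: functor [μ α] : ⟨t, ⟨⟨e, e⟩, ⟨s, s⟩⟩⟩, argument [ζ β] : t; result ⟨⟨e, e⟩, ⟨s, s⟩⟩.
[[δ γ] [[μ α] [ζ β]]]: functor [δ γ] : ⟨⟨⟨e, e⟩, ⟨s, s⟩⟩, ⟨e, t⟩⟩, argument [[μ α] [ζ β]] : ⟨⟨e, e⟩, ⟨s, s⟩⟩; result ⟨e, t⟩.

⟨e, t⟩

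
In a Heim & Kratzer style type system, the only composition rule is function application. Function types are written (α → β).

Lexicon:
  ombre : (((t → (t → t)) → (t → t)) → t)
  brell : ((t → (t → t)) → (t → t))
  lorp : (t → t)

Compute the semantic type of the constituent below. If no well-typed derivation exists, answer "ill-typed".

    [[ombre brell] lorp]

At [ombre brell], ombre : (((t → (t → t)) → (t → t)) → t) takes brell : ((t → (t → t)) → (t → t)), giving t.
At [[ombre brell] lorp], lorp : (t → t) takes [ombre brell] : t, giving t.

t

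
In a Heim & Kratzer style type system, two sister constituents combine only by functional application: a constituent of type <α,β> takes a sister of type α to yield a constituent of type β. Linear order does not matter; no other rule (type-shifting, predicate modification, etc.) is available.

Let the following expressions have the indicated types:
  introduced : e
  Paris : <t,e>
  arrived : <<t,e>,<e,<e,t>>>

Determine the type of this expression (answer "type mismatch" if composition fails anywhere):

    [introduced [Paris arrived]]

<e,t>

[Paris arrived]: arrived is <<t,e>,<e,<e,t>>>, Paris is <t,e>; result <e,<e,t>>.
[introduced [Paris arrived]]: [Paris arrived] is <e,<e,t>>, introduced is e; result <e,t>.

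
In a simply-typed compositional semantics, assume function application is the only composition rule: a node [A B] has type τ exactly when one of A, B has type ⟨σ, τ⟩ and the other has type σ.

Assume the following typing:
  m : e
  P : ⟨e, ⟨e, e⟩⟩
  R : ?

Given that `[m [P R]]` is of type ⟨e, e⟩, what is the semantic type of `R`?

⟨⟨e, ⟨e, e⟩⟩, ⟨e, ⟨e, e⟩⟩⟩

At [m [P R]] (required: ⟨e, e⟩): m is e, which is not a function with range ⟨e, e⟩; hence [P R] is the functor — type ⟨e, ⟨e, e⟩⟩.
At [P R] (required: ⟨e, ⟨e, e⟩⟩): P is ⟨e, ⟨e, e⟩⟩, which is not a function with range ⟨e, ⟨e, e⟩⟩; hence R is the functor — type ⟨⟨e, ⟨e, e⟩⟩, ⟨e, ⟨e, e⟩⟩⟩.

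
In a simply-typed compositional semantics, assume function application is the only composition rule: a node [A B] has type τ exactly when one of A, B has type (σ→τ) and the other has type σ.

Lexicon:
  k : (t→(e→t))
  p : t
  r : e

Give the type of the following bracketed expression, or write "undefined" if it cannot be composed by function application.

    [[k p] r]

t

[k p]: (t→(e→t)) applied to t yields (e→t).
[[k p] r]: (e→t) applied to e yields t.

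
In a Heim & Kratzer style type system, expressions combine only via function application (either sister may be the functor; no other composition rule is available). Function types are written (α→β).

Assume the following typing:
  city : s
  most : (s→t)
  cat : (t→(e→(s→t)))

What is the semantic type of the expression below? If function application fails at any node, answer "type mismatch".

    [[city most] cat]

(e→(s→t))

[city most] — most of type (s→t) combines with city of type s: type t.
[[city most] cat] — cat of type (t→(e→(s→t))) combines with [city most] of type t: type (e→(s→t)).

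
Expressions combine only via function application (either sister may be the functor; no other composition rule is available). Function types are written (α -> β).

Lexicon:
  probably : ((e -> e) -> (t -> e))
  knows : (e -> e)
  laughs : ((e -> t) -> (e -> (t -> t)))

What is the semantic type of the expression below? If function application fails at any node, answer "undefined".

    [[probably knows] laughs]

undefined

[probably knows] — probably of type ((e -> e) -> (t -> e)) combines with knows of type (e -> e): type (t -> e).
[[probably knows] laughs]: (t -> e) and ((e -> t) -> (e -> (t -> t))) cannot combine by function application — type clash.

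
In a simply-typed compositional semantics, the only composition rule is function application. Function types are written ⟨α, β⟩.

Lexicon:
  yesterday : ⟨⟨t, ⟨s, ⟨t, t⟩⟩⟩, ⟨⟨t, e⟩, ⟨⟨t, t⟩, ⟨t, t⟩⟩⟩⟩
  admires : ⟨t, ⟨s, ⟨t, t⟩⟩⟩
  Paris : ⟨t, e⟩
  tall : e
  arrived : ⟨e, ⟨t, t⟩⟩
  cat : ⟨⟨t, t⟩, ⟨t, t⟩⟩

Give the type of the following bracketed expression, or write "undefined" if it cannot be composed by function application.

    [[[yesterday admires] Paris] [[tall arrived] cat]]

[yesterday admires] — yesterday of type ⟨⟨t, ⟨s, ⟨t, t⟩⟩⟩, ⟨⟨t, e⟩, ⟨⟨t, t⟩, ⟨t, t⟩⟩⟩⟩ combines with admires of type ⟨t, ⟨s, ⟨t, t⟩⟩⟩: type ⟨⟨t, e⟩, ⟨⟨t, t⟩, ⟨t, t⟩⟩⟩.
[[yesterday admires] Paris] — [yesterday admires] of type ⟨⟨t, e⟩, ⟨⟨t, t⟩, ⟨t, t⟩⟩⟩ combines with Paris of type ⟨t, e⟩: type ⟨⟨t, t⟩, ⟨t, t⟩⟩.
[tall arrived] — arrived of type ⟨e, ⟨t, t⟩⟩ combines with tall of type e: type ⟨t, t⟩.
[[tall arrived] cat] — cat of type ⟨⟨t, t⟩, ⟨t, t⟩⟩ combines with [tall arrived] of type ⟨t, t⟩: type ⟨t, t⟩.
[[[yesterday admires] Paris] [[tall arrived] cat]] — [[yesterday admires] Paris] of type ⟨⟨t, t⟩, ⟨t, t⟩⟩ combines with [[tall arrived] cat] of type ⟨t, t⟩: type ⟨t, t⟩.

⟨t, t⟩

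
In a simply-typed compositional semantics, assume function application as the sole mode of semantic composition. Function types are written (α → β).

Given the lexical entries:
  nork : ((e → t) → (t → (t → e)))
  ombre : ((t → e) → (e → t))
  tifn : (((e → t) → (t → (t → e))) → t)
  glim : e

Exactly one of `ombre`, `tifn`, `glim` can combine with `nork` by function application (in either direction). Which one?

tifn

ombre : ((t → e) → (e → t)) — neither side's domain matches the other.
tifn — combines: tifn : (((e → t) → (t → (t → e))) → t) takes nork : ((e → t) → (t → (t → e))) as argument, giving t.
glim : e — neither side's domain matches the other.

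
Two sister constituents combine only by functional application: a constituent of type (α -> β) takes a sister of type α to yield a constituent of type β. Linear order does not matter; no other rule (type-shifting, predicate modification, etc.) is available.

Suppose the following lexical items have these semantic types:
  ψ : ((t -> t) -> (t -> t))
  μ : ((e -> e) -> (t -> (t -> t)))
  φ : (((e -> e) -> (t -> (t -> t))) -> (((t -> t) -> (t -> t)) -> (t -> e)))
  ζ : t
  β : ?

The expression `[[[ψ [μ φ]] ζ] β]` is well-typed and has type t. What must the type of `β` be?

(e -> t)

For [[[ψ [μ φ]] ζ] β] to have type t with [[ψ [μ φ]] ζ] of type e, β must be the function: β : (e -> t).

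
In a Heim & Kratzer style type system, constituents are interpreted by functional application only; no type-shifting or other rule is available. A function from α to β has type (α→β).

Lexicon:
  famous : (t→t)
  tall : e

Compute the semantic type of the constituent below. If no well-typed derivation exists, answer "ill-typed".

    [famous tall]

ill-typed

[famous tall]: (t→t) and e cannot combine by function application — type clash.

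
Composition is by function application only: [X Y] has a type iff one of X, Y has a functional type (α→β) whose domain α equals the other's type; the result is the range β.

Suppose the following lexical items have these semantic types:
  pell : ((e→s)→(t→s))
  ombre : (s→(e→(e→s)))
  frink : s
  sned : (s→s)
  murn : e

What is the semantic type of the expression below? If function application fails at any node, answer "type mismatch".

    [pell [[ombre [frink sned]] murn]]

[frink sned] — sned of type (s→s) combines with frink of type s: type s.
[ombre [frink sned]] — ombre of type (s→(e→(e→s))) combines with [frink sned] of type s: type (e→(e→s)).
[[ombre [frink sned]] murn] — [ombre [frink sned]] of type (e→(e→s)) combines with murn of type e: type (e→s).
[pell [[ombre [frink sned]] murn]] — pell of type ((e→s)→(t→s)) combines with [[ombre [frink sned]] murn] of type (e→s): type (t→s).

(t→s)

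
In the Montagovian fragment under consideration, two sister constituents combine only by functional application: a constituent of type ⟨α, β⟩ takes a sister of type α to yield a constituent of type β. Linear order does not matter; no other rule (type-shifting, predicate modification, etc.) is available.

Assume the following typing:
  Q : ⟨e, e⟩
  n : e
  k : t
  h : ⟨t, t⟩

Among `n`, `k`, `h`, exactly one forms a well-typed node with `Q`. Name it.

n — combines: Q : ⟨e, e⟩ takes n : e as argument, giving e.
k : t — no; Q wants e, and k wants nothing (atomic).
h : ⟨t, t⟩ — no; Q wants e, and h wants t.

n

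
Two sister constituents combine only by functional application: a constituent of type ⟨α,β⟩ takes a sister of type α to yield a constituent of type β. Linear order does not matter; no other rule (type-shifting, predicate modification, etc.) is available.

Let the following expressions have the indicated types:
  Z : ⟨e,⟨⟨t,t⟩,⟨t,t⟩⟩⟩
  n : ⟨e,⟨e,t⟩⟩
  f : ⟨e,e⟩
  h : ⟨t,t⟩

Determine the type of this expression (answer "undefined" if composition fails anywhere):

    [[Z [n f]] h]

[n f]: ⟨e,⟨e,t⟩⟩ with ⟨e,e⟩ — neither is a function whose domain matches the other; composition fails here.

undefined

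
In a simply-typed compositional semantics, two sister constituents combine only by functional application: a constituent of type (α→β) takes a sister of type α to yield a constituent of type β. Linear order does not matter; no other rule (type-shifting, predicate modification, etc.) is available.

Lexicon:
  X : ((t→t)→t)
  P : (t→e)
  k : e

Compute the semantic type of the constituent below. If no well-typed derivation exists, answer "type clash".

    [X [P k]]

At [P k]: neither (t→e) nor e can take the other as argument; the node is ill-typed.

type clash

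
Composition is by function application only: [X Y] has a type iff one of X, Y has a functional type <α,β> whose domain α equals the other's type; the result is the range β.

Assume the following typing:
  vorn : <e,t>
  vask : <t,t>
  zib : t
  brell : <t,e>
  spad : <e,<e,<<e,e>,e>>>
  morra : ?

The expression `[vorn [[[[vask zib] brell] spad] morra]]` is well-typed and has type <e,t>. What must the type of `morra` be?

<<e,<<e,e>,e>>,<<e,t>,<e,t>>>

At [vorn [[[[vask zib] brell] spad] morra]] (required: <e,t>): vorn is <e,t>, which is not a function with range <e,t>; hence [[[[vask zib] brell] spad] morra] is the functor — type <<e,t>,<e,t>>.
At [[[[vask zib] brell] spad] morra] (required: <<e,t>,<e,t>>): [[[vask zib] brell] spad] is <e,<<e,e>,e>>, which is not a function with range <<e,t>,<e,t>>; hence morra is the functor — type <<e,<<e,e>,e>>,<<e,t>,<e,t>>>.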